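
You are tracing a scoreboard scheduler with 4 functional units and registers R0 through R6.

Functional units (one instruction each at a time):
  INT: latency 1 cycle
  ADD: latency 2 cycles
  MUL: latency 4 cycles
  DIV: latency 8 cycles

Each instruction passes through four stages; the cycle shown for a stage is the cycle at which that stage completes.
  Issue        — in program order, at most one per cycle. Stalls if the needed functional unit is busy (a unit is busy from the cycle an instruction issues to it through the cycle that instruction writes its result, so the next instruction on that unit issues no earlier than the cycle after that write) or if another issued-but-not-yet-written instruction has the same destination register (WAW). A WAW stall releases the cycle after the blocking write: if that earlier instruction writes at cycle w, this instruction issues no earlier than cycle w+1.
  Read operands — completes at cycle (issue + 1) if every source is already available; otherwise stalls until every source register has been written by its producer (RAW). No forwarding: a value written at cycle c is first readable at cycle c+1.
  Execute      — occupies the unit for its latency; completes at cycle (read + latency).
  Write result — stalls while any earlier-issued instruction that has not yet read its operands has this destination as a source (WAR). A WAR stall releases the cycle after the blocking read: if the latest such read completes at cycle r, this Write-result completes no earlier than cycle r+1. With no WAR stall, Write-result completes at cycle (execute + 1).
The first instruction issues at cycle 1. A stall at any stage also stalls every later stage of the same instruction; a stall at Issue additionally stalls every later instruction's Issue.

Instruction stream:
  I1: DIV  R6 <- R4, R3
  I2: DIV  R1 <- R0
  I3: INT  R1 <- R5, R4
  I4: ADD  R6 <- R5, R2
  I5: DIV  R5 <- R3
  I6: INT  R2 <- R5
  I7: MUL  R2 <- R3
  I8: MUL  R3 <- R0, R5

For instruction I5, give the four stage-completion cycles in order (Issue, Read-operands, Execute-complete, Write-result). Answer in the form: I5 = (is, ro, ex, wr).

  I1 | 1 | 2 | 10 | 11
  I2 | 12 | 13 | 21 | 22   struct: DIV busy until I1 writes@11
  I3 | 23 | 24 | 25 | 26   WAW R1: wait I2 write@22
  I4 | 24 | 25 | 27 | 28
  I5 | 25 | 26 | 34 | 35
  I6 | 27 | 36 | 37 | 38   struct: INT busy until I3 writes@26 · RAW R5: wait I5 write@35
  I7 | 39 | 40 | 44 | 45   WAW R2: wait I6 write@38
  I8 | 46 | 47 | 51 | 52   struct: MUL busy until I7 writes@45

I5 = (25, 26, 34, 35)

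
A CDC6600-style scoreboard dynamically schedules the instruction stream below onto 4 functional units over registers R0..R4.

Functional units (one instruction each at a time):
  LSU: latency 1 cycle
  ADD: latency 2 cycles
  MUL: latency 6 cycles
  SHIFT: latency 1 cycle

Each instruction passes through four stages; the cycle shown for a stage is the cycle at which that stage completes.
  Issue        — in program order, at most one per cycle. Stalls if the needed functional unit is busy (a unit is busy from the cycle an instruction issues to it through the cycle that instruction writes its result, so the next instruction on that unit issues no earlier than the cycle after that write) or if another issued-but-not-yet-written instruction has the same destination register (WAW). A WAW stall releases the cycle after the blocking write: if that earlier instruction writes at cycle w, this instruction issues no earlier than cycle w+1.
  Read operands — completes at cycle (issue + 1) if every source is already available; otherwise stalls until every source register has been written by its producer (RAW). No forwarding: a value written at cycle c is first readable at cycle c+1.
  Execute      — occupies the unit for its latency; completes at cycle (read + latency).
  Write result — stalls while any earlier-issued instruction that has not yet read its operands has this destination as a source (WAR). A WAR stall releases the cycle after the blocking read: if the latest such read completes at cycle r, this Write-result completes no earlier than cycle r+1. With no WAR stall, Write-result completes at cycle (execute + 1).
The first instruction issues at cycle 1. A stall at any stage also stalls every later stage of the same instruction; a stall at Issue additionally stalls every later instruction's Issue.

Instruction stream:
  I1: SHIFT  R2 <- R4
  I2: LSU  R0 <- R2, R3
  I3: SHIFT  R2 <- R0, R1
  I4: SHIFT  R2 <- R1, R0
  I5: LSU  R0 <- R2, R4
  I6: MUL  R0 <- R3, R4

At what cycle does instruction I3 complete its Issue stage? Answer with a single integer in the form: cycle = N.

1) issue 1, read 2, done 3, write 4
2) issue 2, read 5, done 6, write 7  <RAW R2: wait I1 write@4>
3) issue 5, read 8, done 9, write 10  <struct: SHIFT busy until I1 writes@4 / RAW R0: wait I2 write@7>
4) issue 11, read 12, done 13, write 14  <struct: SHIFT busy until I3 writes@10>
5) issue 12, read 15, done 16, write 17  <RAW R2: wait I4 write@14>
6) issue 18, read 19, done 25, write 26  <WAW R0: wait I5 write@17>

cycle = 5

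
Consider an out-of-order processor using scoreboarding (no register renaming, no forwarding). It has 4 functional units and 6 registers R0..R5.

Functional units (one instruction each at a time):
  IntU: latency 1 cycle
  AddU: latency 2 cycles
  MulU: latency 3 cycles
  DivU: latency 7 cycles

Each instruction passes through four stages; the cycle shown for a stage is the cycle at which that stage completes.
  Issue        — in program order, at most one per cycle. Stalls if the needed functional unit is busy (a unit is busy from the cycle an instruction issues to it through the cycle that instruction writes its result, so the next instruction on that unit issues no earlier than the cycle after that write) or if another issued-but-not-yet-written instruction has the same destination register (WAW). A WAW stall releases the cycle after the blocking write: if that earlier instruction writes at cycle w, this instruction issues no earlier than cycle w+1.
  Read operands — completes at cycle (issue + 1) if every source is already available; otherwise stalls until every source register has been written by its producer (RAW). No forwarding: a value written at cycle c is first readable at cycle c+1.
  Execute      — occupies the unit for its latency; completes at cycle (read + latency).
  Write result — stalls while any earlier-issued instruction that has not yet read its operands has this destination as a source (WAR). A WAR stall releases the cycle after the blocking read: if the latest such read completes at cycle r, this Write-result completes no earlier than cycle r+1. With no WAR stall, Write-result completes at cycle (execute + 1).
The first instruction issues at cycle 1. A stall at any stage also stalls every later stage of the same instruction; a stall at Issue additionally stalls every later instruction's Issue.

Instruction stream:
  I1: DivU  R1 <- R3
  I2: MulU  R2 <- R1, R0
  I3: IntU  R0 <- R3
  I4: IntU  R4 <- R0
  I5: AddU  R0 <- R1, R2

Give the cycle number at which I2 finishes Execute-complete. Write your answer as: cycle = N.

cycle = 14

cycle 1: issue I1 (DivU)
cycle 2: I1 read-ops, issue I2 (MulU)
cycle 3: issue I3 (IntU)
cycle 4: I3 read-ops
cycle 5: I3 finished on IntU
cycle 9: I1 finished on DivU
cycle 10: I1→R1
cycle 11: I2 read-ops
cycle 12: I3→R0
cycle 13: issue I4 (IntU)
cycle 14: I2 finished on MulU, I4 read-ops, issue I5 (AddU)
cycle 15: I2→R2, I4 finished on IntU
cycle 16: I4→R4, I5 read-ops
cycle 18: I5 finished on AddU
cycle 19: I5→R0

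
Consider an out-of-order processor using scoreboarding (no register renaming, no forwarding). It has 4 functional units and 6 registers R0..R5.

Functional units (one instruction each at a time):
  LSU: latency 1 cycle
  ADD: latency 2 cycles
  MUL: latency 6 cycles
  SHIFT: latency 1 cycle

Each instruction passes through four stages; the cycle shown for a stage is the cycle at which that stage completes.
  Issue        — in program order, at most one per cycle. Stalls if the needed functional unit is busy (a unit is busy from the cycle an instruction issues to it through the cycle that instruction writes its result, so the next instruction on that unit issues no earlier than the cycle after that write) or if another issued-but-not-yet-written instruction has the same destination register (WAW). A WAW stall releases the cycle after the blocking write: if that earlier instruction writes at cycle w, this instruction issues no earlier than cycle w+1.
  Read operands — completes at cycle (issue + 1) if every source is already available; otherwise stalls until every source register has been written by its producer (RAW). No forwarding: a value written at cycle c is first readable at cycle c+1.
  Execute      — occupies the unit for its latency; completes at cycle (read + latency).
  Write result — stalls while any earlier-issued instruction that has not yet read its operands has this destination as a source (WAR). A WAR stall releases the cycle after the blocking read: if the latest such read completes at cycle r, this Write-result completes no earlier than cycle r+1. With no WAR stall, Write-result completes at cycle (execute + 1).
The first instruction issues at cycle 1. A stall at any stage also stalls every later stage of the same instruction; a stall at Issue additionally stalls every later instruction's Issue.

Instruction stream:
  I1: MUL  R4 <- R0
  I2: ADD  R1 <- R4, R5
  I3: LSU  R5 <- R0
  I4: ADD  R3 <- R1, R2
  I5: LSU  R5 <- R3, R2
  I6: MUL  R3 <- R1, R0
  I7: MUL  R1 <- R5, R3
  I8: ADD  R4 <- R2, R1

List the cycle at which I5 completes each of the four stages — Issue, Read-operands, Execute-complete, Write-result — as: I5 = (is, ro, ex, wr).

cycle 1: I1 dispatched to MUL
cycle 2: I1 operands ready · I2 dispatched to ADD
cycle 3: I3 dispatched to LSU
cycle 4: I3 operands ready
cycle 5: I3 complete
cycle 8: I1 complete
cycle 9: R4←I1
cycle 10: I2 operands ready
cycle 11: R5←I3
cycle 12: I2 complete
cycle 13: R1←I2
cycle 14: I4 dispatched to ADD
cycle 15: I4 operands ready · I5 dispatched to LSU
cycle 17: I4 complete
cycle 18: R3←I4
cycle 19: I5 operands ready · I6 dispatched to MUL
cycle 20: I5 complete · I6 operands ready
cycle 21: R5←I5
cycle 26: I6 complete
cycle 27: R3←I6
cycle 28: I7 dispatched to MUL
cycle 29: I7 operands ready · I8 dispatched to ADD
cycle 35: I7 complete
cycle 36: R1←I7
cycle 37: I8 operands ready
cycle 39: I8 complete
cycle 40: R4←I8

I5 = (15, 19, 20, 21)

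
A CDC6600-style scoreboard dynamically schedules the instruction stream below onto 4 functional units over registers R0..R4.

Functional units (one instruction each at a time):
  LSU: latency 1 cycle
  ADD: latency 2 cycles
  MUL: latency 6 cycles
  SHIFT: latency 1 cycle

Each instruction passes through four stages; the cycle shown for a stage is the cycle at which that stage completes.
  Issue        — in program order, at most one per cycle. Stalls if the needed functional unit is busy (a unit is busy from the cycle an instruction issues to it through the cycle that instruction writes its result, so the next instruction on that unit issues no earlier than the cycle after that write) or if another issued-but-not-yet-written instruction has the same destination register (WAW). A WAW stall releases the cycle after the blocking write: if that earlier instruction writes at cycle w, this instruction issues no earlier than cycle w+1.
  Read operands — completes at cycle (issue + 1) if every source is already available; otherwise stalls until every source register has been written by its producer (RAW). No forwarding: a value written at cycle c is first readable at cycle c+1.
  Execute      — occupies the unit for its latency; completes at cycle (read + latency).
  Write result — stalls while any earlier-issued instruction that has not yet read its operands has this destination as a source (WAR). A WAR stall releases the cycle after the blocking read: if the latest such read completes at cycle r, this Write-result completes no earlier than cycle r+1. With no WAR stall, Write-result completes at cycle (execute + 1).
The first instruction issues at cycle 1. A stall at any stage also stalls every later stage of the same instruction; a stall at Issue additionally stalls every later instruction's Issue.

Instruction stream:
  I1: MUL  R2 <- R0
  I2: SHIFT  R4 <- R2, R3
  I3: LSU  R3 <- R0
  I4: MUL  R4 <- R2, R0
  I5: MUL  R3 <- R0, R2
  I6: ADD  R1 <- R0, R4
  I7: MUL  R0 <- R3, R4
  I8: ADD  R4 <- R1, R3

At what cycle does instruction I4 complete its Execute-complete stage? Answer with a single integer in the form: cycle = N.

cycle = 20

  I1 | 1 | 2 | 8 | 9
  I2 | 2 | 10 | 11 | 12   RAW R2: wait I1 write@9
  I3 | 3 | 4 | 5 | 11   WAR R3: wait I2 read@10
  I4 | 13 | 14 | 20 | 21   WAW R4: wait I2 write@12
  I5 | 22 | 23 | 29 | 30   struct: MUL busy until I4 writes@21
  I6 | 23 | 24 | 26 | 27
  I7 | 31 | 32 | 38 | 39   struct: MUL busy until I5 writes@30
  I8 | 32 | 33 | 35 | 36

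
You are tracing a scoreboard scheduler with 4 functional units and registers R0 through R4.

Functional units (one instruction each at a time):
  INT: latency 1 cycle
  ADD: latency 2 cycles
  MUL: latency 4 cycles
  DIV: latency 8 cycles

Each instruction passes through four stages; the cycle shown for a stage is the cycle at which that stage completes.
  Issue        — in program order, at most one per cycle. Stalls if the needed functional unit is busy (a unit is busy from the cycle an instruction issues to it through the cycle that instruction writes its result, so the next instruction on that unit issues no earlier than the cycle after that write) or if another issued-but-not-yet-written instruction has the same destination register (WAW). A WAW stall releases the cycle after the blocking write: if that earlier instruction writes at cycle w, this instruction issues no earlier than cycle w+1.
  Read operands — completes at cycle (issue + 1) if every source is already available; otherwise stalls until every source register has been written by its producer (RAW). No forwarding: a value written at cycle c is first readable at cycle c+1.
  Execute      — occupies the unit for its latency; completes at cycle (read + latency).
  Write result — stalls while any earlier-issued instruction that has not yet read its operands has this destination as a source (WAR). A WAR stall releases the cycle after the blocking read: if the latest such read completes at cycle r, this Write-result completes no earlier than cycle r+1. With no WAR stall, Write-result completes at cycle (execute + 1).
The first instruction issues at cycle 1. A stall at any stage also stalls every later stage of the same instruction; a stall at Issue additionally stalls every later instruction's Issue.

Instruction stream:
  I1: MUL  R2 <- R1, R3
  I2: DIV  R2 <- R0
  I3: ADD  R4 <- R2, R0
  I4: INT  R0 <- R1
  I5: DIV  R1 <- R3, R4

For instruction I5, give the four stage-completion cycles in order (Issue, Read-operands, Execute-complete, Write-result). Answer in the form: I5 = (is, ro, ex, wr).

[1] I1 issues→MUL
[2] I1 reads
[6] I1 exec-done
[7] I1 writes R2
[8] I2 issues→DIV
[9] I2 reads | I3 issues→ADD
[10] I4 issues→INT
[11] I4 reads
[12] I4 exec-done
[17] I2 exec-done
[18] I2 writes R2
[19] I3 reads | I5 issues→DIV
[20] I4 writes R0
[21] I3 exec-done
[22] I3 writes R4
[23] I5 reads
[31] I5 exec-done
[32] I5 writes R1

I5 = (19, 23, 31, 32)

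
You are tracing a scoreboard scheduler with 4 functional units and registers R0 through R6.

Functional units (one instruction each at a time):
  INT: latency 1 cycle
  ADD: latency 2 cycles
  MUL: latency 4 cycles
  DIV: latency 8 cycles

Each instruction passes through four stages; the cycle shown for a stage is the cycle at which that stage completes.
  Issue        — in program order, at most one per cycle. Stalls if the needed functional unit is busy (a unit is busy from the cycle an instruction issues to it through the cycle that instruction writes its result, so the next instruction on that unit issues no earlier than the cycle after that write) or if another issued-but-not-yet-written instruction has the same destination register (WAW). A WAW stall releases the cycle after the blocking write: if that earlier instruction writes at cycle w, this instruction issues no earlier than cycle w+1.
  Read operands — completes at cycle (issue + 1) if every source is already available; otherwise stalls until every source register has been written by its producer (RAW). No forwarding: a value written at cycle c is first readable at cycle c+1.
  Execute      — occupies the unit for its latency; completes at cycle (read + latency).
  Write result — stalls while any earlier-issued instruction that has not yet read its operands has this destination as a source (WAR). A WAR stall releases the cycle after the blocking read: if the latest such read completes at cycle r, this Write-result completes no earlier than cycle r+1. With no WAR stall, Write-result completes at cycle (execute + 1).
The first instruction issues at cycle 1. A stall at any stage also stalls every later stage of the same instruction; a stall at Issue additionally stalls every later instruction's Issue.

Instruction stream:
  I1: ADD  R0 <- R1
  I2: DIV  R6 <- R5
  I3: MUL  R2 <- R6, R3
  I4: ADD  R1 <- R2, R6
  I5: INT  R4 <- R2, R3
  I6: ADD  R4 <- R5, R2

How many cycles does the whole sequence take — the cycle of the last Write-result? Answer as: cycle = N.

[1] issue I1 (ADD)
[2] I1 read-ops; issue I2 (DIV)
[3] I2 read-ops; issue I3 (MUL)
[4] I1 finished on ADD
[5] I1→R0
[6] issue I4 (ADD)
[7] issue I5 (INT)
[11] I2 finished on DIV
[12] I2→R6
[13] I3 read-ops
[17] I3 finished on MUL
[18] I3→R2
[19] I4 read-ops; I5 read-ops
[20] I5 finished on INT
[21] I4 finished on ADD; I5→R4
[22] I4→R1
[23] issue I6 (ADD)
[24] I6 read-ops
[26] I6 finished on ADD
[27] I6→R4

cycle = 27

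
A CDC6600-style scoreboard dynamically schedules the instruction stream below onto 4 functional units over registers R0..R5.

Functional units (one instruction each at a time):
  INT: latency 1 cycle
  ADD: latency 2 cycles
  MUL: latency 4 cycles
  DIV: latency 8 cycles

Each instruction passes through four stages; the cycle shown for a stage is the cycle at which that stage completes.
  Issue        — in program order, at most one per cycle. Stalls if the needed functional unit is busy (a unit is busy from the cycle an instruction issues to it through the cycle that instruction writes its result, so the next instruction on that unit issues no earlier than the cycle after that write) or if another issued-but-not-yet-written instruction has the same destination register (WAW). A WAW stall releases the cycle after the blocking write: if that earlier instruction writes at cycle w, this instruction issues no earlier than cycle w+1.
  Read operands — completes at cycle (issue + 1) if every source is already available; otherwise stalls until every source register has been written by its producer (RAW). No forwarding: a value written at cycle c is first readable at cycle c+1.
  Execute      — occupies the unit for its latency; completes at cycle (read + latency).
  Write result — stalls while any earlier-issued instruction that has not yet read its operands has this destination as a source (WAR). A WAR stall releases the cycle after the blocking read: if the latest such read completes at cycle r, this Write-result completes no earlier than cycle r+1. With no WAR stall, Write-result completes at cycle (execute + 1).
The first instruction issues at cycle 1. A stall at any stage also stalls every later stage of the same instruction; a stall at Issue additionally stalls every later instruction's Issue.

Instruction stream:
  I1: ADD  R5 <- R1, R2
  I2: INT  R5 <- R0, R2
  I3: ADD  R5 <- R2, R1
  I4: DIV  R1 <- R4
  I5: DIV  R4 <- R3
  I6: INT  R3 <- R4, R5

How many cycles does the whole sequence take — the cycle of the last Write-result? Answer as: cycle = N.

[I1] 1/2/4/5
[I2] 6/7/8/9  (WAW R5: wait I1 write@5)
[I3] 10/11/13/14  (WAW R5: wait I2 write@9)
[I4] 11/12/20/21
[I5] 22/23/31/32  (struct: DIV busy until I4 writes@21)
[I6] 23/33/34/35  (RAW R4: wait I5 write@32)

cycle = 35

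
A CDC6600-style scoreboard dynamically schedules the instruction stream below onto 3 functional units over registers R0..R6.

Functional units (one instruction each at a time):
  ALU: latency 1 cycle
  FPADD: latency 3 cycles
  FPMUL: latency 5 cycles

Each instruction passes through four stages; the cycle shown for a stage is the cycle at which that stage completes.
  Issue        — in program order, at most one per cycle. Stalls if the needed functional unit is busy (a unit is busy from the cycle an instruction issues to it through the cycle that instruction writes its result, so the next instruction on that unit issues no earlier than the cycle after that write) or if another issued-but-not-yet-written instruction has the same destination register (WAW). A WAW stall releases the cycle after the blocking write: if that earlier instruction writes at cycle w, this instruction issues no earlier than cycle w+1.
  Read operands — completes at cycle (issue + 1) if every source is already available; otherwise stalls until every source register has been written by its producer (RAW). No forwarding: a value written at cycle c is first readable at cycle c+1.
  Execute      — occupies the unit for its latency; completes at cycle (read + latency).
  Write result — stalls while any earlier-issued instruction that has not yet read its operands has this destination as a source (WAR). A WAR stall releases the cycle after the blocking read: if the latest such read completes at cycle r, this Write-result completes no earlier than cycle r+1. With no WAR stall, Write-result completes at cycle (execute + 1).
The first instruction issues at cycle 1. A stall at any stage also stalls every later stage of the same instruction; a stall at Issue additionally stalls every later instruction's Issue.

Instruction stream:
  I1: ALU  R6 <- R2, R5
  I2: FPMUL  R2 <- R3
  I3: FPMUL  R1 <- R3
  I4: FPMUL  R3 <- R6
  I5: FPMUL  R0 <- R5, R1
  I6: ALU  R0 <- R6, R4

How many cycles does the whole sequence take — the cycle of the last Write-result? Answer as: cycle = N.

cycle = 37

cycle 1: I1→ALU
cycle 2: I1 RO; I2→FPMUL
cycle 3: I1 EX; I2 RO
cycle 4: I1 WR R6
cycle 8: I2 EX
cycle 9: I2 WR R2
cycle 10: I3→FPMUL
cycle 11: I3 RO
cycle 16: I3 EX
cycle 17: I3 WR R1
cycle 18: I4→FPMUL
cycle 19: I4 RO
cycle 24: I4 EX
cycle 25: I4 WR R3
cycle 26: I5→FPMUL
cycle 27: I5 RO
cycle 32: I5 EX
cycle 33: I5 WR R0
cycle 34: I6→ALU
cycle 35: I6 RO
cycle 36: I6 EX
cycle 37: I6 WR R0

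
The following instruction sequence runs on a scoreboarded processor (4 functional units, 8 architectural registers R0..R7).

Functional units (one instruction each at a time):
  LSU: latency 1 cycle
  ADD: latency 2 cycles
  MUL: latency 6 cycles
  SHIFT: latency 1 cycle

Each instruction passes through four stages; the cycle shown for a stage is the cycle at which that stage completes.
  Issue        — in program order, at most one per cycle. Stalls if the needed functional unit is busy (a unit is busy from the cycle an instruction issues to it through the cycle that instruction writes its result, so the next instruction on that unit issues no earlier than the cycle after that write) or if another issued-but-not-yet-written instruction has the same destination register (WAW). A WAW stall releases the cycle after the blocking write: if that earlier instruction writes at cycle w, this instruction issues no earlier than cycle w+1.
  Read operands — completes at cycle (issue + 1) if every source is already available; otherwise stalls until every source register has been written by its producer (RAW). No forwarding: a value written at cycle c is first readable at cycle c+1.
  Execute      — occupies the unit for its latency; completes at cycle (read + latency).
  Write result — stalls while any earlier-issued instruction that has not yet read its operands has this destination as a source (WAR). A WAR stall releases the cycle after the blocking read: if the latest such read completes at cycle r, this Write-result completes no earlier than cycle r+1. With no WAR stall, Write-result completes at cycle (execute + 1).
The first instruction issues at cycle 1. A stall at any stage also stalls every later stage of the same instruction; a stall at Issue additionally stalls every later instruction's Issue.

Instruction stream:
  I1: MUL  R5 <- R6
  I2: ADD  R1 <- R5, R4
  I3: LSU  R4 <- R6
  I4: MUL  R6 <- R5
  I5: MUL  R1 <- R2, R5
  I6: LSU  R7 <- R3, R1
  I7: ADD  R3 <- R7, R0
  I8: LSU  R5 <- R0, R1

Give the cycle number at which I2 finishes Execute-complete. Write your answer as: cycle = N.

cycle = 12

[1] I1 dispatched to MUL
[2] I1 operands ready | I2 dispatched to ADD
[3] I3 dispatched to LSU
[4] I3 operands ready
[5] I3 complete
[8] I1 complete
[9] R5←I1
[10] I2 operands ready | I4 dispatched to MUL
[11] R4←I3 | I4 operands ready
[12] I2 complete
[13] R1←I2
[17] I4 complete
[18] R6←I4
[19] I5 dispatched to MUL
[20] I5 operands ready | I6 dispatched to LSU
[21] I7 dispatched to ADD
[26] I5 complete
[27] R1←I5
[28] I6 operands ready
[29] I6 complete
[30] R7←I6
[31] I7 operands ready | I8 dispatched to LSU
[32] I8 operands ready
[33] I7 complete | I8 complete
[34] R3←I7 | R5←I8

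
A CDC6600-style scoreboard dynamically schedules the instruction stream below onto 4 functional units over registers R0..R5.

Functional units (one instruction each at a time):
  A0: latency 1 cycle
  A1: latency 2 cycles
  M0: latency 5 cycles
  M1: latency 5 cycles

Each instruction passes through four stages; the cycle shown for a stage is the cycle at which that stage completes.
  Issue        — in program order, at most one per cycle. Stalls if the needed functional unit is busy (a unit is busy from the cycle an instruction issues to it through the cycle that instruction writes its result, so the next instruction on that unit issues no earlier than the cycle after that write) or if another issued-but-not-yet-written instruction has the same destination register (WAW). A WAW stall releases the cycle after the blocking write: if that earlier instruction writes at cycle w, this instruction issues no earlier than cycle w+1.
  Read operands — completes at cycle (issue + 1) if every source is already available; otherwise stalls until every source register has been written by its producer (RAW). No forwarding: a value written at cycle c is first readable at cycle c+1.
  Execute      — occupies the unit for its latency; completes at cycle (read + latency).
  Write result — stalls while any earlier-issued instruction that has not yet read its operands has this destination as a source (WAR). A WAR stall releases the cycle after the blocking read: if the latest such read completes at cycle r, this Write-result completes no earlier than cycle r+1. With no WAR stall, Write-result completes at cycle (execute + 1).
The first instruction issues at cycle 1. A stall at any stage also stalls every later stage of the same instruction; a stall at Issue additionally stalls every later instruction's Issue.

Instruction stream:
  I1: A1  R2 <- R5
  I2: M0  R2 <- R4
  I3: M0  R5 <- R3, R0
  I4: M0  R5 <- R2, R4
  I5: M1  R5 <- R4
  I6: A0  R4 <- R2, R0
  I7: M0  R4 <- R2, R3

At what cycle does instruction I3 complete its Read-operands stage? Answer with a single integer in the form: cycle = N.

cycle = 15

I1  is:1  ro:2  ex:4  wr:5
I2  is:6  ro:7  ex:12  wr:13  — WAW R2: wait I1 write@5
I3  is:14  ro:15  ex:20  wr:21  — struct: M0 busy until I2 writes@13
I4  is:22  ro:23  ex:28  wr:29  — struct: M0 busy until I3 writes@21
I5  is:30  ro:31  ex:36  wr:37  — WAW R5: wait I4 write@29
I6  is:31  ro:32  ex:33  wr:34
I7  is:35  ro:36  ex:41  wr:42  — WAW R4: wait I6 write@34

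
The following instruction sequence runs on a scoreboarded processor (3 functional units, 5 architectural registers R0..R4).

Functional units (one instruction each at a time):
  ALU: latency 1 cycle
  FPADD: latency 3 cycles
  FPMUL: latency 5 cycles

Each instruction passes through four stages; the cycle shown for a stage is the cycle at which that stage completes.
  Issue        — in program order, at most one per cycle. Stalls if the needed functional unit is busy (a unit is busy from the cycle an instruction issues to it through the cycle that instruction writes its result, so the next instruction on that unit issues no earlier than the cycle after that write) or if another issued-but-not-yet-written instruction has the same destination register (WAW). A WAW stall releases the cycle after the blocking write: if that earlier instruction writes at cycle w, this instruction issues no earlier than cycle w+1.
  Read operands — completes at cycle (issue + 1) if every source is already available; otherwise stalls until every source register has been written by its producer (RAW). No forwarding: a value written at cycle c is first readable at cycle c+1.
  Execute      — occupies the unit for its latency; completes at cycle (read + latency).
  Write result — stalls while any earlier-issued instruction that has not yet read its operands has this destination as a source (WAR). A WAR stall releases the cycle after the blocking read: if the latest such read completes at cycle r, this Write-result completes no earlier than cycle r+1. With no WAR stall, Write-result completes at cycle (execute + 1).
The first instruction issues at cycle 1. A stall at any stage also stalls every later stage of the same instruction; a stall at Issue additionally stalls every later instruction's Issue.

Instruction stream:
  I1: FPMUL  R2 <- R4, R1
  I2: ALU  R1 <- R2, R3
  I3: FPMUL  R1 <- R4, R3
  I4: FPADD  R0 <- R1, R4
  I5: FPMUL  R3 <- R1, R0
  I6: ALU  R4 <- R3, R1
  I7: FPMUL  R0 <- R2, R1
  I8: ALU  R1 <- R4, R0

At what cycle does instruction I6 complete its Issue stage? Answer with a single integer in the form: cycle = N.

I1  is:1  ro:2  ex:7  wr:8
I2  is:2  ro:9  ex:10  wr:11  — RAW R2: wait I1 write@8
I3  is:12  ro:13  ex:18  wr:19  — WAW R1: wait I2 write@11
I4  is:13  ro:20  ex:23  wr:24  — RAW R1: wait I3 write@19
I5  is:20  ro:25  ex:30  wr:31  — struct: FPMUL busy until I3 writes@19, RAW R0: wait I4 write@24
I6  is:21  ro:32  ex:33  wr:34  — RAW R3: wait I5 write@31
I7  is:32  ro:33  ex:38  wr:39  — struct: FPMUL busy until I5 writes@31
I8  is:35  ro:40  ex:41  wr:42  — struct: ALU busy until I6 writes@34, RAW R0: wait I7 write@39

cycle = 21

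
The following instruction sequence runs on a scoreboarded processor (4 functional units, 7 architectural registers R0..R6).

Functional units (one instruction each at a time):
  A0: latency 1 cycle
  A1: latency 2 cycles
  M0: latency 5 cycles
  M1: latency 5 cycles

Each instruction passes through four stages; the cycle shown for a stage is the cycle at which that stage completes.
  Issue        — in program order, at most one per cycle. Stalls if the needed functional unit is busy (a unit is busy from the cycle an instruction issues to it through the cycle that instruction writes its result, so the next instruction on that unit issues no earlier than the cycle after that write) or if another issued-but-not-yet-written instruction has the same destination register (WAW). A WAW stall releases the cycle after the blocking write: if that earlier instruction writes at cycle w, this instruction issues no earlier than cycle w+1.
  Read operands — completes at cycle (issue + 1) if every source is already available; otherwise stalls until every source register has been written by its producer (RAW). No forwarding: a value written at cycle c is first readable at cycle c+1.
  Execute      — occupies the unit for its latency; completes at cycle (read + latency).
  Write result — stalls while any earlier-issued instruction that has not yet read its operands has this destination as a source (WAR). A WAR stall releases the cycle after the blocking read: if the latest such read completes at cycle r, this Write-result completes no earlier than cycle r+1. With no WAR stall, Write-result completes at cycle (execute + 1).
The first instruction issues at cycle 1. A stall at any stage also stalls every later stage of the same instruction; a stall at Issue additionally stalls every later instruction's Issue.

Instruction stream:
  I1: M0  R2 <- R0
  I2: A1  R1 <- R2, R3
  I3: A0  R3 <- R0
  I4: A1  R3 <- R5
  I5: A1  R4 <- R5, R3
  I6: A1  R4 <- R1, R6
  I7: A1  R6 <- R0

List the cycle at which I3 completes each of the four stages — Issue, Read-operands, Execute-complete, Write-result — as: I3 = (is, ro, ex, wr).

I1  is:1  ro:2  ex:7  wr:8
I2  is:2  ro:9  ex:11  wr:12  — RAW R2: wait I1 write@8
I3  is:3  ro:4  ex:5  wr:10  — WAR R3: wait I2 read@9
I4  is:13  ro:14  ex:16  wr:17  — struct: A1 busy until I2 writes@12
I5  is:18  ro:19  ex:21  wr:22  — struct: A1 busy until I4 writes@17
I6  is:23  ro:24  ex:26  wr:27  — struct: A1 busy until I5 writes@22
I7  is:28  ro:29  ex:31  wr:32  — struct: A1 busy until I6 writes@27

I3 = (3, 4, 5, 10)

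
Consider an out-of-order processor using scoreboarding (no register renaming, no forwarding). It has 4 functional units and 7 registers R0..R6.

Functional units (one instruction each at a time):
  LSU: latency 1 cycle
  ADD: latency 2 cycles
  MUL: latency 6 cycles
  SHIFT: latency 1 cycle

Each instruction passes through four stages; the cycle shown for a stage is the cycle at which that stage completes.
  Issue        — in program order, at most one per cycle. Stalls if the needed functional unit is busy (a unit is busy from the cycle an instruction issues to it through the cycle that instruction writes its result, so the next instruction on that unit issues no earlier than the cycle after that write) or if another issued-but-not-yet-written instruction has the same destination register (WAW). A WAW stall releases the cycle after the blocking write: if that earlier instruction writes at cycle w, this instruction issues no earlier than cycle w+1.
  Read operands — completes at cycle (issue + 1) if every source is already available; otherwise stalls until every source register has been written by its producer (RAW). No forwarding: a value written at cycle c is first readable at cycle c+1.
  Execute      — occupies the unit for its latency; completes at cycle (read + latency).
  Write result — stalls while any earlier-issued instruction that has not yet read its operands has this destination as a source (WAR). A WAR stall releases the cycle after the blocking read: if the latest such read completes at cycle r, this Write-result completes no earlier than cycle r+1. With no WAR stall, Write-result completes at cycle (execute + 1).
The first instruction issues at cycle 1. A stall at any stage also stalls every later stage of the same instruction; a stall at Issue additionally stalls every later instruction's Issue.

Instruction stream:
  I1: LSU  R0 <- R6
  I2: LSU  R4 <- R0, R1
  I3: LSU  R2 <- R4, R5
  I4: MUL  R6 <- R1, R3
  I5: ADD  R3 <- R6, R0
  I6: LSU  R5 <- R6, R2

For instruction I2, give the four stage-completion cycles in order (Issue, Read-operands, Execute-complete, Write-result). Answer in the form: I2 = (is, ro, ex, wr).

I2 = (5, 6, 7, 8)

[I1] 1/2/3/4
[I2] 5/6/7/8  (struct: LSU busy until I1 writes@4)
[I3] 9/10/11/12  (struct: LSU busy until I2 writes@8)
[I4] 10/11/17/18
[I5] 11/19/21/22  (RAW R6: wait I4 write@18)
[I6] 13/19/20/21  (struct: LSU busy until I3 writes@12; RAW R6: wait I4 write@18)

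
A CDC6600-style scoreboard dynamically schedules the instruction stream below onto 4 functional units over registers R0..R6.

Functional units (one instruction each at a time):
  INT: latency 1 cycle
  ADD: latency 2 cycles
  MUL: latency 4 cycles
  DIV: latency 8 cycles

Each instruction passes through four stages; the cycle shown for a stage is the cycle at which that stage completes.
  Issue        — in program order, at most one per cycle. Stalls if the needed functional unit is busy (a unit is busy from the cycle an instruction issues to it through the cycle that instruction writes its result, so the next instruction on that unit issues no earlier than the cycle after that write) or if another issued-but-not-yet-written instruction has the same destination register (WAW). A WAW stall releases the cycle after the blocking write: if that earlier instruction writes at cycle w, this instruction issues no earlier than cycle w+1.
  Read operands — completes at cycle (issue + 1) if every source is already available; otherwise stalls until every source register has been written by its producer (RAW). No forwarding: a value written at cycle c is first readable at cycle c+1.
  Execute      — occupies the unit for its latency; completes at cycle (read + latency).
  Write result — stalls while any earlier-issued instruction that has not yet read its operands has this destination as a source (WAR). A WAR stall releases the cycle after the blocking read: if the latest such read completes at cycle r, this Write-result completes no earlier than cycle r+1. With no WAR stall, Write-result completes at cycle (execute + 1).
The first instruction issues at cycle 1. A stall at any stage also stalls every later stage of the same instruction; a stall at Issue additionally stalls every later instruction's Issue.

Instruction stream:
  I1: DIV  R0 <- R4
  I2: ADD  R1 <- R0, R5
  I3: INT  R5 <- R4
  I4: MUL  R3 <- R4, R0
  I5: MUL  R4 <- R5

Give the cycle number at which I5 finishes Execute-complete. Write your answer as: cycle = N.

cycle = 23

I1  is:1  ro:2  ex:10  wr:11
I2  is:2  ro:12  ex:14  wr:15  — RAW R0: wait I1 write@11
I3  is:3  ro:4  ex:5  wr:13  — WAR R5: wait I2 read@12
I4  is:4  ro:12  ex:16  wr:17  — RAW R0: wait I1 write@11
I5  is:18  ro:19  ex:23  wr:24  — struct: MUL busy until I4 writes@17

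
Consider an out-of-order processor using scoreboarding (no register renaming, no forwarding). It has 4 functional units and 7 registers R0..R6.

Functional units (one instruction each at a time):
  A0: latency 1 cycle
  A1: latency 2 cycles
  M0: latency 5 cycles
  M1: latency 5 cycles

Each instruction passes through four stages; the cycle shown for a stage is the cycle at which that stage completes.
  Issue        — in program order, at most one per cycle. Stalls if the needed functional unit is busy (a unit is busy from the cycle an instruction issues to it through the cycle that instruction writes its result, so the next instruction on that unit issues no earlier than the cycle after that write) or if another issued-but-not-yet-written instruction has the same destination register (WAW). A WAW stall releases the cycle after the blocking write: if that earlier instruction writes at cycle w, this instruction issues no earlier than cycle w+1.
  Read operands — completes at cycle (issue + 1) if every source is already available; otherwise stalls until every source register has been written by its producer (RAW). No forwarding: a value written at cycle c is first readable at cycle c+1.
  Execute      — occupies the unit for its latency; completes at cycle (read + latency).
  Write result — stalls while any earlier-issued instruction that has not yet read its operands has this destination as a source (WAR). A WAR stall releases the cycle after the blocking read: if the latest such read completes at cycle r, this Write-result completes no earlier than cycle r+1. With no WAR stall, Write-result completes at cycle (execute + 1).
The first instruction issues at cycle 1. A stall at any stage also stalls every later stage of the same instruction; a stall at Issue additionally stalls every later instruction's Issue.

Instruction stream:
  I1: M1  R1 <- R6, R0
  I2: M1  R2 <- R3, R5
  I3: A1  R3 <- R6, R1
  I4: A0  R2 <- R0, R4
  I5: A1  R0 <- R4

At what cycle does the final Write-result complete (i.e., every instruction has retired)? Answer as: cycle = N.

cycle = 22

t=1  I1 dispatched to M1
t=2  I1 operands ready
t=7  I1 complete
t=8  R1←I1
t=9  I2 dispatched to M1
t=10  I2 operands ready, I3 dispatched to A1
t=11  I3 operands ready
t=13  I3 complete
t=14  R3←I3
t=15  I2 complete
t=16  R2←I2
t=17  I4 dispatched to A0
t=18  I4 operands ready, I5 dispatched to A1
t=19  I4 complete, I5 operands ready
t=20  R2←I4
t=21  I5 complete
t=22  R0←I5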